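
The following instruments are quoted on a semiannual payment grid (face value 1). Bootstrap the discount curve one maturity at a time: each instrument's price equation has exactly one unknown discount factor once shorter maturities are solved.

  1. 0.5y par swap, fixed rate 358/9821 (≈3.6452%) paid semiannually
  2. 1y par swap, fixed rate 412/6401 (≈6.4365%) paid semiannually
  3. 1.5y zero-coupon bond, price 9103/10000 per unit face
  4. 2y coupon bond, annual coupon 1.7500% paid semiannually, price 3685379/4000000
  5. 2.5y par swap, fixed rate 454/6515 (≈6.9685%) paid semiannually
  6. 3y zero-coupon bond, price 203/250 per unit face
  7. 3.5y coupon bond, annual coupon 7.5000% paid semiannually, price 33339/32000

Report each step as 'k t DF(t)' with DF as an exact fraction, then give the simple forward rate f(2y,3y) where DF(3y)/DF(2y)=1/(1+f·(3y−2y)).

1 1/2 9821/10000
2 1 4691/5000
3 3/2 9103/10000
4 2 1111/1250
5 5/2 8411/10000
6 3 203/250
7 7/2 81/100
f(2y,3y) = ((1111/1250)/(203/250) − 1)/(1) = 96/1015 ≈ 9.4581%

step 1 [0.5y] swap r/2=179/9821: DF=(1 − 179/9821·(0))/(1+179/9821) = 9821/10000 ≈ 0.982100
step 2 [1y] swap r/2=206/6401: DF=(1 − 206/6401·(0.982100))/(1+206/6401) = 4691/5000 ≈ 0.938200
step 3 [1.5y] zero: DF = P = 9103/10000 ≈ 0.910300
step 4 [2y] bond c/2=7/800: DF=(3685379/4000000 − 7/800·(0.982100+0.938200+0.910300))/(1+7/800) = 1111/1250 ≈ 0.888800
step 5 [2.5y] swap r/2=227/6515: DF=(1 − 227/6515·(0.982100+0.938200+0.910300+0.888800))/(1+227/6515) = 8411/10000 ≈ 0.841100
step 6 [3y] zero: DF = P = 203/250 ≈ 0.812000
step 7 [3.5y] bond c/2=3/80: DF=(33339/32000 − 3/80·(0.982100+0.938200+0.910300+0.888800+0.841100+0.812000))/(1+3/80) = 81/100 ≈ 0.810000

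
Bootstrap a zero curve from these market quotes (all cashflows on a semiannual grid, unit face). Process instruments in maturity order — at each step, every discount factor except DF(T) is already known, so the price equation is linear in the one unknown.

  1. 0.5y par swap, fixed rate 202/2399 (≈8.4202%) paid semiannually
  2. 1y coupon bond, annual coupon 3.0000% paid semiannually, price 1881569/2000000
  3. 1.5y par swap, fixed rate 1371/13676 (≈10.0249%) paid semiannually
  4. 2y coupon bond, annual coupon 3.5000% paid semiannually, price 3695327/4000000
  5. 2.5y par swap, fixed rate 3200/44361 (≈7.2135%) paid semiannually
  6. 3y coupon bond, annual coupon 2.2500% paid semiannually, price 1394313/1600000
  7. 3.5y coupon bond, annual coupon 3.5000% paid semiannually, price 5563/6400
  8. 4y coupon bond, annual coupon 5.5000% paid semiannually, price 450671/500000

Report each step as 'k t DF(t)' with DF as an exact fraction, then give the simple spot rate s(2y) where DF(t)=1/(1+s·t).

step 1 [0.5y] swap r/2=101/2399: DF=(1 − 101/2399·(0))/(1+101/2399) = 2399/2500 ≈ 0.959600
step 2 [1y] bond c/2=3/200: DF=(1881569/2000000 − 3/200·(0.959600))/(1+3/200) = 9127/10000 ≈ 0.912700
step 3 [1.5y] swap r/2=1371/27352: DF=(1 − 1371/27352·(0.959600+0.912700))/(1+1371/27352) = 8629/10000 ≈ 0.862900
step 4 [2y] bond c/2=7/400: DF=(3695327/4000000 − 7/400·(0.959600+0.912700+0.862900))/(1+7/400) = 8609/10000 ≈ 0.860900
step 5 [2.5y] swap r/2=1600/44361: DF=(1 − 1600/44361·(0.959600+0.912700+0.862900+0.860900))/(1+1600/44361) = 21/25 ≈ 0.840000
step 6 [3y] bond c/2=9/800: DF=(1394313/1600000 − 9/800·(0.959600+0.912700+0.862900+0.860900+0.840000))/(1+9/800) = 2031/2500 ≈ 0.812400
step 7 [3.5y] bond c/2=7/400: DF=(5563/6400 − 7/400·(0.959600+0.912700+0.862900+0.860900+0.840000+0.812400))/(1+7/400) = 191/250 ≈ 0.764000
step 8 [4y] bond c/2=11/400: DF=(450671/500000 − 11/400·(0.959600+0.912700+0.862900+0.860900+0.840000+0.812400+0.764000))/(1+11/400) = 7163/10000 ≈ 0.716300

1 1/2 2399/2500
2 1 9127/10000
3 3/2 8629/10000
4 2 8609/10000
5 5/2 21/25
6 3 2031/2500
7 7/2 191/250
8 4 7163/10000
s(2y) = (1/(8609/10000) − 1)/(2) = 1391/17218 ≈ 8.0788%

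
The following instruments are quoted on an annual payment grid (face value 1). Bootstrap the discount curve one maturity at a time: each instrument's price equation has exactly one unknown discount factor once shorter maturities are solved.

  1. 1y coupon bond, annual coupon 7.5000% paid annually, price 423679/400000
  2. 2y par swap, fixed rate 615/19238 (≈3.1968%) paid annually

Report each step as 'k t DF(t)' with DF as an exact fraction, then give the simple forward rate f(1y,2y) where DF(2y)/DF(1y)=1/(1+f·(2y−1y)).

1 1 9853/10000
2 2 1877/2000
f(1y,2y) = ((9853/10000)/(1877/2000) − 1)/(1) = 468/9385 ≈ 4.9867%

step 1 [1y] bond c/1=3/40: DF=(423679/400000 − 3/40·(0))/(1+3/40) = 9853/10000 ≈ 0.985300
step 2 [2y] swap r/1=615/19238: DF=(1 − 615/19238·(0.985300))/(1+615/19238) = 1877/2000 ≈ 0.938500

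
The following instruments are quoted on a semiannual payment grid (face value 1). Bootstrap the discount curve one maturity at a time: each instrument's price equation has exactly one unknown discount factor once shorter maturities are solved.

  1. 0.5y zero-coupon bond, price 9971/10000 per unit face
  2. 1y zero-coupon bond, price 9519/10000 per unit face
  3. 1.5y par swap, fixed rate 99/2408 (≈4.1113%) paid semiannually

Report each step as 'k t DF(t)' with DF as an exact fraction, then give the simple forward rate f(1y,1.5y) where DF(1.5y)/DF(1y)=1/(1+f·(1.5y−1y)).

step 1 [0.5y] zero: DF = P = 9971/10000 ≈ 0.997100
step 2 [1y] zero: DF = P = 9519/10000 ≈ 0.951900
step 3 [1.5y] swap r/2=99/4816: DF=(1 − 99/4816·(0.997100+0.951900))/(1+99/4816) = 4703/5000 ≈ 0.940600

1 1/2 9971/10000
2 1 9519/10000
3 3/2 4703/5000
f(1y,1.5y) = ((9519/10000)/(4703/5000) − 1)/(1/2) = 113/4703 ≈ 2.4027%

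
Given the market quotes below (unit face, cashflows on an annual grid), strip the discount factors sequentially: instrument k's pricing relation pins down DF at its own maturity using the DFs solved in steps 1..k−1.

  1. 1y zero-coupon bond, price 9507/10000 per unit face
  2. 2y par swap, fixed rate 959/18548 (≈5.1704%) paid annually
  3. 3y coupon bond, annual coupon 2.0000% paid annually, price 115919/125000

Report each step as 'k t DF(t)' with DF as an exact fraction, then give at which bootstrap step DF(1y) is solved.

step 1 [1y] zero: DF = P = 9507/10000 ≈ 0.950700
step 2 [2y] swap r/1=959/18548: DF=(1 − 959/18548·(0.950700))/(1+959/18548) = 9041/10000 ≈ 0.904100
step 3 [3y] bond c/1=1/50: DF=(115919/125000 − 1/50·(0.950700+0.904100))/(1+1/50) = 1091/1250 ≈ 0.872800

1 1 9507/10000
2 2 9041/10000
3 3 1091/1250
DF(1y) is solved at step 1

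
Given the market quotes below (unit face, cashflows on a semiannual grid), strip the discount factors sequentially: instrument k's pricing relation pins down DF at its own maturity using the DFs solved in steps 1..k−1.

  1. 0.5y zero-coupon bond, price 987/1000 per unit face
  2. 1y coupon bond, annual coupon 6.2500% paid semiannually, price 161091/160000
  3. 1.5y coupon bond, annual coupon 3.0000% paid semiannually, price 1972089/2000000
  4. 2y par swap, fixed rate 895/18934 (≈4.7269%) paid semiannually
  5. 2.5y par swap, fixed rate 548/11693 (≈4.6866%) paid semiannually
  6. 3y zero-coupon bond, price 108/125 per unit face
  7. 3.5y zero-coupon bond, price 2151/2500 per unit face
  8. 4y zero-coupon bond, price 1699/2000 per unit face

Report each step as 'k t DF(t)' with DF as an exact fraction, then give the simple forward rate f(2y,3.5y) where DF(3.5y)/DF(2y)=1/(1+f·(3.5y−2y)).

1 1/2 987/1000
2 1 1183/1250
3 3/2 9429/10000
4 2 1821/2000
5 5/2 1113/1250
6 3 108/125
7 7/2 2151/2500
8 4 1699/2000
f(2y,3.5y) = ((1821/2000)/(2151/2500) − 1)/(3/2) = 167/4302 ≈ 3.8819%

step 1 [0.5y] zero: DF = P = 987/1000 ≈ 0.987000
step 2 [1y] bond c/2=1/32: DF=(161091/160000 − 1/32·(0.987000))/(1+1/32) = 1183/1250 ≈ 0.946400
step 3 [1.5y] bond c/2=3/200: DF=(1972089/2000000 − 3/200·(0.987000+0.946400))/(1+3/200) = 9429/10000 ≈ 0.942900
step 4 [2y] swap r/2=895/37868: DF=(1 − 895/37868·(0.987000+0.946400+0.942900))/(1+895/37868) = 1821/2000 ≈ 0.910500
step 5 [2.5y] swap r/2=274/11693: DF=(1 − 274/11693·(0.987000+0.946400+0.942900+0.910500))/(1+274/11693) = 1113/1250 ≈ 0.890400
step 6 [3y] zero: DF = P = 108/125 ≈ 0.864000
step 7 [3.5y] zero: DF = P = 2151/2500 ≈ 0.860400
step 8 [4y] zero: DF = P = 1699/2000 ≈ 0.849500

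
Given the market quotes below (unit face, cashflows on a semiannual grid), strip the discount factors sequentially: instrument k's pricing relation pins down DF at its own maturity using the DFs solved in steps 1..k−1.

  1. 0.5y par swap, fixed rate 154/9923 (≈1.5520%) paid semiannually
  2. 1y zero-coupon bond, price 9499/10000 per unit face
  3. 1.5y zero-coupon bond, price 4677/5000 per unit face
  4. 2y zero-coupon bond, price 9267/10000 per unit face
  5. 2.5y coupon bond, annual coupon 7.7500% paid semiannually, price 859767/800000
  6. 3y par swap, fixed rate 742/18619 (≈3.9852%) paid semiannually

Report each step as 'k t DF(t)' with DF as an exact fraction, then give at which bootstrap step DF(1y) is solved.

1 1/2 9923/10000
2 1 9499/10000
3 3/2 4677/5000
4 2 9267/10000
5 5/2 8927/10000
6 3 8887/10000
DF(1y) is solved at step 2

step 1 [0.5y] swap r/2=77/9923: DF=(1 − 77/9923·(0))/(1+77/9923) = 9923/10000 ≈ 0.992300
step 2 [1y] zero: DF = P = 9499/10000 ≈ 0.949900
step 3 [1.5y] zero: DF = P = 4677/5000 ≈ 0.935400
step 4 [2y] zero: DF = P = 9267/10000 ≈ 0.926700
step 5 [2.5y] bond c/2=31/800: DF=(859767/800000 − 31/800·(0.992300+0.949900+0.935400+0.926700))/(1+31/800) = 8927/10000 ≈ 0.892700
step 6 [3y] swap r/2=371/18619: DF=(1 − 371/18619·(0.992300+0.949900+0.935400+0.926700+0.892700))/(1+371/18619) = 8887/10000 ≈ 0.888700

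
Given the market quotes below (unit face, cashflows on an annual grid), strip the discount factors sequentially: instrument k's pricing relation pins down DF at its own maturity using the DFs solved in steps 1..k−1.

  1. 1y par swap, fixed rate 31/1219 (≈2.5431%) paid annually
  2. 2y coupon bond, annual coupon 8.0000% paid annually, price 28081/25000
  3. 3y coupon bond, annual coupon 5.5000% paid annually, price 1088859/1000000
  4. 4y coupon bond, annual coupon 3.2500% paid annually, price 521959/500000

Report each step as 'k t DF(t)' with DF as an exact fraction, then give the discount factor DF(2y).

1 1 1219/1250
2 2 4839/5000
3 3 2327/2500
4 4 4603/5000
DF(2y) = 4839/5000 ≈ 0.967800

step 1 [1y] swap r/1=31/1219: DF=(1 − 31/1219·(0))/(1+31/1219) = 1219/1250 ≈ 0.975200
step 2 [2y] bond c/1=2/25: DF=(28081/25000 − 2/25·(0.975200))/(1+2/25) = 4839/5000 ≈ 0.967800
step 3 [3y] bond c/1=11/200: DF=(1088859/1000000 − 11/200·(0.975200+0.967800))/(1+11/200) = 2327/2500 ≈ 0.930800
step 4 [4y] bond c/1=13/400: DF=(521959/500000 − 13/400·(0.975200+0.967800+0.930800))/(1+13/400) = 4603/5000 ≈ 0.920600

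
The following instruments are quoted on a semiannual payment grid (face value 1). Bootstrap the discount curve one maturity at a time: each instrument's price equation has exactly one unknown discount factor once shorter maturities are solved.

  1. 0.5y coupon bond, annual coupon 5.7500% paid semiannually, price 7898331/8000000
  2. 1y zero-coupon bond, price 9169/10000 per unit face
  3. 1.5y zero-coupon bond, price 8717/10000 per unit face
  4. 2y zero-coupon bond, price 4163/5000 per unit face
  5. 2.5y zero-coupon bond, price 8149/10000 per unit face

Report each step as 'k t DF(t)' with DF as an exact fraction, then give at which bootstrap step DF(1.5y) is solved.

1 1/2 9597/10000
2 1 9169/10000
3 3/2 8717/10000
4 2 4163/5000
5 5/2 8149/10000
DF(1.5y) is solved at step 3

step 1 [0.5y] bond c/2=23/800: DF=(7898331/8000000 − 23/800·(0))/(1+23/800) = 9597/10000 ≈ 0.959700
step 2 [1y] zero: DF = P = 9169/10000 ≈ 0.916900
step 3 [1.5y] zero: DF = P = 8717/10000 ≈ 0.871700
step 4 [2y] zero: DF = P = 4163/5000 ≈ 0.832600
step 5 [2.5y] zero: DF = P = 8149/10000 ≈ 0.814900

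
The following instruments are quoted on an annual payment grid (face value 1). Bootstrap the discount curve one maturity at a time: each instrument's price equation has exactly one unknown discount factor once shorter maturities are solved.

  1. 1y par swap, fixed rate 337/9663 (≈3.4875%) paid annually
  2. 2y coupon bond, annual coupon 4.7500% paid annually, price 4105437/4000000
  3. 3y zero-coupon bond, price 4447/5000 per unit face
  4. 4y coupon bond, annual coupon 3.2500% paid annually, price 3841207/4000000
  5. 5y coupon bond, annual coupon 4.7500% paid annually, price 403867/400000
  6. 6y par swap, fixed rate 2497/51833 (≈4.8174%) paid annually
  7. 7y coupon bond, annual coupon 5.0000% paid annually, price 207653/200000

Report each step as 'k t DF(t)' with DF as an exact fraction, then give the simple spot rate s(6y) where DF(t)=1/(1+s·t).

1 1 9663/10000
2 2 117/125
3 3 4447/5000
4 4 4211/5000
5 5 7991/10000
6 6 7503/10000
7 7 371/500
s(6y) = (1/(7503/10000) − 1)/(6) = 2497/45018 ≈ 5.5467%

step 1 [1y] swap r/1=337/9663: DF=(1 − 337/9663·(0))/(1+337/9663) = 9663/10000 ≈ 0.966300
step 2 [2y] bond c/1=19/400: DF=(4105437/4000000 − 19/400·(0.966300))/(1+19/400) = 117/125 ≈ 0.936000
step 3 [3y] zero: DF = P = 4447/5000 ≈ 0.889400
step 4 [4y] bond c/1=13/400: DF=(3841207/4000000 − 13/400·(0.966300+0.936000+0.889400))/(1+13/400) = 4211/5000 ≈ 0.842200
step 5 [5y] bond c/1=19/400: DF=(403867/400000 − 19/400·(0.966300+0.936000+0.889400+0.842200))/(1+19/400) = 7991/10000 ≈ 0.799100
step 6 [6y] swap r/1=2497/51833: DF=(1 − 2497/51833·(0.966300+0.936000+0.889400+0.842200+0.799100))/(1+2497/51833) = 7503/10000 ≈ 0.750300
step 7 [7y] bond c/1=1/20: DF=(207653/200000 − 1/20·(0.966300+0.936000+0.889400+0.842200+0.799100+0.750300))/(1+1/20) = 371/500 ≈ 0.742000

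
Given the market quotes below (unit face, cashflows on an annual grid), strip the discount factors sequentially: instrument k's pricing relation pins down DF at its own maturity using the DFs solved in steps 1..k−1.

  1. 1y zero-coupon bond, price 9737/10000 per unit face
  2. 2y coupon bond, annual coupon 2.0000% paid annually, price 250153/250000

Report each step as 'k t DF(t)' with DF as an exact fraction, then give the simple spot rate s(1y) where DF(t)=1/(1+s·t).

1 1 9737/10000
2 2 9619/10000
s(1y) = (1/(9737/10000) − 1)/(1) = 263/9737 ≈ 2.7010%

step 1 [1y] zero: DF = P = 9737/10000 ≈ 0.973700
step 2 [2y] bond c/1=1/50: DF=(250153/250000 − 1/50·(0.973700))/(1+1/50) = 9619/10000 ≈ 0.961900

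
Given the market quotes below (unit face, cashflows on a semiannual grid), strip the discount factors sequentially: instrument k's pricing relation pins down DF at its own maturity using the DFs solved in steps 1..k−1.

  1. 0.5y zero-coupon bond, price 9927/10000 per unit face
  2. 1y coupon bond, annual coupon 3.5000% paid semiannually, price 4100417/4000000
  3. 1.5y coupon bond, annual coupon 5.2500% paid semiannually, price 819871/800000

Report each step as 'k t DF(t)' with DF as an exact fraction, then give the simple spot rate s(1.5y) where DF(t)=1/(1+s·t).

1 1/2 9927/10000
2 1 619/625
3 3/2 9479/10000
s(1.5y) = (1/(9479/10000) − 1)/(3/2) = 1042/28437 ≈ 3.6642%

step 1 [0.5y] zero: DF = P = 9927/10000 ≈ 0.992700
step 2 [1y] bond c/2=7/400: DF=(4100417/4000000 − 7/400·(0.992700))/(1+7/400) = 619/625 ≈ 0.990400
step 3 [1.5y] bond c/2=21/800: DF=(819871/800000 − 21/800·(0.992700+0.990400))/(1+21/800) = 9479/10000 ≈ 0.947900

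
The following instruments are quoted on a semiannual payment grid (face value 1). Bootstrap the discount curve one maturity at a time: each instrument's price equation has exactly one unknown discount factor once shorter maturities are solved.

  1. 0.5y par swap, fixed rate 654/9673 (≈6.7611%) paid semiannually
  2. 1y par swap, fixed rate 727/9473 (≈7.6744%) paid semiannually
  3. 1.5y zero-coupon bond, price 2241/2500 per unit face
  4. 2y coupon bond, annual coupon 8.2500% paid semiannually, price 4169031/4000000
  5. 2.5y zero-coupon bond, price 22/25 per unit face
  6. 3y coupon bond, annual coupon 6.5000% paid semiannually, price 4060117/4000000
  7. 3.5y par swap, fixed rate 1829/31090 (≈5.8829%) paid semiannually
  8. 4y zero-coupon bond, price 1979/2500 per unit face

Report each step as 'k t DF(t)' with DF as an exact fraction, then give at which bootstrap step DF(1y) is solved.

step 1 [0.5y] swap r/2=327/9673: DF=(1 − 327/9673·(0))/(1+327/9673) = 9673/10000 ≈ 0.967300
step 2 [1y] swap r/2=727/18946: DF=(1 − 727/18946·(0.967300))/(1+727/18946) = 9273/10000 ≈ 0.927300
step 3 [1.5y] zero: DF = P = 2241/2500 ≈ 0.896400
step 4 [2y] bond c/2=33/800: DF=(4169031/4000000 − 33/800·(0.967300+0.927300+0.896400))/(1+33/800) = 1113/1250 ≈ 0.890400
step 5 [2.5y] zero: DF = P = 22/25 ≈ 0.880000
step 6 [3y] bond c/2=13/400: DF=(4060117/4000000 − 13/400·(0.967300+0.927300+0.896400+0.890400+0.880000))/(1+13/400) = 1679/2000 ≈ 0.839500
step 7 [3.5y] swap r/2=1829/62180: DF=(1 − 1829/62180·(0.967300+0.927300+0.896400+0.890400+0.880000+0.839500))/(1+1829/62180) = 8171/10000 ≈ 0.817100
step 8 [4y] zero: DF = P = 1979/2500 ≈ 0.791600

1 1/2 9673/10000
2 1 9273/10000
3 3/2 2241/2500
4 2 1113/1250
5 5/2 22/25
6 3 1679/2000
7 7/2 8171/10000
8 4 1979/2500
DF(1y) is solved at step 2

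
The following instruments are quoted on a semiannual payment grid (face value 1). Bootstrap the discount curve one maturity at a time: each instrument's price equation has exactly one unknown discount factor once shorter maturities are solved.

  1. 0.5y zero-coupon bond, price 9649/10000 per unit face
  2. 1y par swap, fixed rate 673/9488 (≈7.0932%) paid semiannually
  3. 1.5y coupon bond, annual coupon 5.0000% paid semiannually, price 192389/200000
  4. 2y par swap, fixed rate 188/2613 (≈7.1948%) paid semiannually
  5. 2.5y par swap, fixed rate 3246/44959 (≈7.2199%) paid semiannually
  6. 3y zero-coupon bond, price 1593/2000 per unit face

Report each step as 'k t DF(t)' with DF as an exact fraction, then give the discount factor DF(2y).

step 1 [0.5y] zero: DF = P = 9649/10000 ≈ 0.964900
step 2 [1y] swap r/2=673/18976: DF=(1 − 673/18976·(0.964900))/(1+673/18976) = 9327/10000 ≈ 0.932700
step 3 [1.5y] bond c/2=1/40: DF=(192389/200000 − 1/40·(0.964900+0.932700))/(1+1/40) = 4461/5000 ≈ 0.892200
step 4 [2y] swap r/2=94/2613: DF=(1 − 94/2613·(0.964900+0.932700+0.892200))/(1+94/2613) = 2171/2500 ≈ 0.868400
step 5 [2.5y] swap r/2=1623/44959: DF=(1 − 1623/44959·(0.964900+0.932700+0.892200+0.868400))/(1+1623/44959) = 8377/10000 ≈ 0.837700
step 6 [3y] zero: DF = P = 1593/2000 ≈ 0.796500

1 1/2 9649/10000
2 1 9327/10000
3 3/2 4461/5000
4 2 2171/2500
5 5/2 8377/10000
6 3 1593/2000
DF(2y) = 2171/2500 ≈ 0.868400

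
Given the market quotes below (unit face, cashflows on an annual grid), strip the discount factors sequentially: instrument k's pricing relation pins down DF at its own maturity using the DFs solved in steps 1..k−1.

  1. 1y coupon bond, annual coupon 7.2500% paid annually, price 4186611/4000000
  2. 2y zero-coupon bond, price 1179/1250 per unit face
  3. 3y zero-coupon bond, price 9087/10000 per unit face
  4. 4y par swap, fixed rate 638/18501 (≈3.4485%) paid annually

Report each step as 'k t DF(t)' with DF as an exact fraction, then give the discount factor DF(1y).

1 1 9759/10000
2 2 1179/1250
3 3 9087/10000
4 4 2181/2500
DF(1y) = 9759/10000 ≈ 0.975900

step 1 [1y] bond c/1=29/400: DF=(4186611/4000000 − 29/400·(0))/(1+29/400) = 9759/10000 ≈ 0.975900
step 2 [2y] zero: DF = P = 1179/1250 ≈ 0.943200
step 3 [3y] zero: DF = P = 9087/10000 ≈ 0.908700
step 4 [4y] swap r/1=638/18501: DF=(1 − 638/18501·(0.975900+0.943200+0.908700))/(1+638/18501) = 2181/2500 ≈ 0.872400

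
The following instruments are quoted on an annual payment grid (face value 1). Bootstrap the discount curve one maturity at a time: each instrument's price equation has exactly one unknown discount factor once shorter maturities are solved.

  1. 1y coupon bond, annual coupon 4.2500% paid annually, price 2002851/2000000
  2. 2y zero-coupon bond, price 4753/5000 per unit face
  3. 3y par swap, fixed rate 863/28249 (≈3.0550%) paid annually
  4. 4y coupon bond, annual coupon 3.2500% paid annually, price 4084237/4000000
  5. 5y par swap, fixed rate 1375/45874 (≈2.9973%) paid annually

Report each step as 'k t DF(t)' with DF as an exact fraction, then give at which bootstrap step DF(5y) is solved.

1 1 4803/5000
2 2 4753/5000
3 3 9137/10000
4 4 9/10
5 5 69/80
DF(5y) is solved at step 5

step 1 [1y] bond c/1=17/400: DF=(2002851/2000000 − 17/400·(0))/(1+17/400) = 4803/5000 ≈ 0.960600
step 2 [2y] zero: DF = P = 4753/5000 ≈ 0.950600
step 3 [3y] swap r/1=863/28249: DF=(1 − 863/28249·(0.960600+0.950600))/(1+863/28249) = 9137/10000 ≈ 0.913700
step 4 [4y] bond c/1=13/400: DF=(4084237/4000000 − 13/400·(0.960600+0.950600+0.913700))/(1+13/400) = 9/10 ≈ 0.900000
step 5 [5y] swap r/1=1375/45874: DF=(1 − 1375/45874·(0.960600+0.950600+0.913700+0.900000))/(1+1375/45874) = 69/80 ≈ 0.862500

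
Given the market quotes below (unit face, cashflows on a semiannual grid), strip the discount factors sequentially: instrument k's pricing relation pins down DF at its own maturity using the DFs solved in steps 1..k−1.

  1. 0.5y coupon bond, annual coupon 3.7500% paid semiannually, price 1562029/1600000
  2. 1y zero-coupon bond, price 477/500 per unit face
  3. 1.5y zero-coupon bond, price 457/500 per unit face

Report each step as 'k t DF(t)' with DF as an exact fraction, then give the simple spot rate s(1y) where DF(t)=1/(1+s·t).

step 1 [0.5y] bond c/2=3/160: DF=(1562029/1600000 − 3/160·(0))/(1+3/160) = 9583/10000 ≈ 0.958300
step 2 [1y] zero: DF = P = 477/500 ≈ 0.954000
step 3 [1.5y] zero: DF = P = 457/500 ≈ 0.914000

1 1/2 9583/10000
2 1 477/500
3 3/2 457/500
s(1y) = (1/(477/500) − 1)/(1) = 23/477 ≈ 4.8218%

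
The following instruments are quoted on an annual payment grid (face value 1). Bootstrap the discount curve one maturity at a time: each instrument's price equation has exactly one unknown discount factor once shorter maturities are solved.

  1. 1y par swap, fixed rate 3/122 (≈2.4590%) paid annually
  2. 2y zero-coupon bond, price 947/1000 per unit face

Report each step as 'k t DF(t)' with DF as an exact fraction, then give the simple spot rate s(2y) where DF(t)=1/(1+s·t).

step 1 [1y] swap r/1=3/122: DF=(1 − 3/122·(0))/(1+3/122) = 122/125 ≈ 0.976000
step 2 [2y] zero: DF = P = 947/1000 ≈ 0.947000

1 1 122/125
2 2 947/1000
s(2y) = (1/(947/1000) − 1)/(2) = 53/1894 ≈ 2.7983%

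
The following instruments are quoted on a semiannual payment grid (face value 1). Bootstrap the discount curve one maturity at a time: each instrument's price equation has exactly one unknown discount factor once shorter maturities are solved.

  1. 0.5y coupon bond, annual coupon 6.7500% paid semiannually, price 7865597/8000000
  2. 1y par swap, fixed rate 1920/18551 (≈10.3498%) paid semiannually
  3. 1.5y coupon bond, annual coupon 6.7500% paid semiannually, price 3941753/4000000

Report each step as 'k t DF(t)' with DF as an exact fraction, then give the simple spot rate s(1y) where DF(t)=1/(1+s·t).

1 1/2 9511/10000
2 1 113/125
3 3/2 8927/10000
s(1y) = (1/(113/125) − 1)/(1) = 12/113 ≈ 10.6195%

step 1 [0.5y] bond c/2=27/800: DF=(7865597/8000000 − 27/800·(0))/(1+27/800) = 9511/10000 ≈ 0.951100
step 2 [1y] swap r/2=960/18551: DF=(1 − 960/18551·(0.951100))/(1+960/18551) = 113/125 ≈ 0.904000
step 3 [1.5y] bond c/2=27/800: DF=(3941753/4000000 − 27/800·(0.951100+0.904000))/(1+27/800) = 8927/10000 ≈ 0.892700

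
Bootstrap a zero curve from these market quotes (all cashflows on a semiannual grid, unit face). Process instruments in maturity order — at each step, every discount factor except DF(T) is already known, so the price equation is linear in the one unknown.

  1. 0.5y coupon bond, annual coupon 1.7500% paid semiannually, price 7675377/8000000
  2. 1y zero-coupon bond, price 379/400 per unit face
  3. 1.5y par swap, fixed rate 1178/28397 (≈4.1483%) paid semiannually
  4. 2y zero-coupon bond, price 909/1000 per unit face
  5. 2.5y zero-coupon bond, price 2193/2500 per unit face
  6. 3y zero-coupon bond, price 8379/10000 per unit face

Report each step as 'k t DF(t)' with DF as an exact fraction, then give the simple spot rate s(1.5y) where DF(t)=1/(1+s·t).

step 1 [0.5y] bond c/2=7/800: DF=(7675377/8000000 − 7/800·(0))/(1+7/800) = 9511/10000 ≈ 0.951100
step 2 [1y] zero: DF = P = 379/400 ≈ 0.947500
step 3 [1.5y] swap r/2=589/28397: DF=(1 − 589/28397·(0.951100+0.947500))/(1+589/28397) = 9411/10000 ≈ 0.941100
step 4 [2y] zero: DF = P = 909/1000 ≈ 0.909000
step 5 [2.5y] zero: DF = P = 2193/2500 ≈ 0.877200
step 6 [3y] zero: DF = P = 8379/10000 ≈ 0.837900

1 1/2 9511/10000
2 1 379/400
3 3/2 9411/10000
4 2 909/1000
5 5/2 2193/2500
6 3 8379/10000
s(1.5y) = (1/(9411/10000) − 1)/(3/2) = 1178/28233 ≈ 4.1724%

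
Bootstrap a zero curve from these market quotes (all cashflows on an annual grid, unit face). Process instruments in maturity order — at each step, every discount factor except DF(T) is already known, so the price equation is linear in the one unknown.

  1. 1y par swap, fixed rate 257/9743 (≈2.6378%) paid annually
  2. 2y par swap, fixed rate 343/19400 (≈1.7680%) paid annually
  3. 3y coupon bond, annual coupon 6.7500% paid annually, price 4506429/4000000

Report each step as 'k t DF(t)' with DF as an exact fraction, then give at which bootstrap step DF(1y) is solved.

step 1 [1y] swap r/1=257/9743: DF=(1 − 257/9743·(0))/(1+257/9743) = 9743/10000 ≈ 0.974300
step 2 [2y] swap r/1=343/19400: DF=(1 − 343/19400·(0.974300))/(1+343/19400) = 9657/10000 ≈ 0.965700
step 3 [3y] bond c/1=27/400: DF=(4506429/4000000 − 27/400·(0.974300+0.965700))/(1+27/400) = 9327/10000 ≈ 0.932700

1 1 9743/10000
2 2 9657/10000
3 3 9327/10000
DF(1y) is solved at step 1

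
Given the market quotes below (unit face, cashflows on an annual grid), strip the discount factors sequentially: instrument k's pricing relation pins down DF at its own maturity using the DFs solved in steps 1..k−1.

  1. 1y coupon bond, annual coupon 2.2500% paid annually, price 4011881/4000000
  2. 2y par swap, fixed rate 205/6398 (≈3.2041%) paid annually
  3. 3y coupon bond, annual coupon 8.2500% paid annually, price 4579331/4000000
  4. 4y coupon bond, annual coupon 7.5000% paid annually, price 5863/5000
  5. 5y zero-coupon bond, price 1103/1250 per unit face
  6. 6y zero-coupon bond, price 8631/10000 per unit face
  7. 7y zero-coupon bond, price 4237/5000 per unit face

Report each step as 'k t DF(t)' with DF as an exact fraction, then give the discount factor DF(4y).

1 1 9809/10000
2 2 1877/2000
3 3 9113/10000
4 4 8933/10000
5 5 1103/1250
6 6 8631/10000
7 7 4237/5000
DF(4y) = 8933/10000 ≈ 0.893300

step 1 [1y] bond c/1=9/400: DF=(4011881/4000000 − 9/400·(0))/(1+9/400) = 9809/10000 ≈ 0.980900
step 2 [2y] swap r/1=205/6398: DF=(1 − 205/6398·(0.980900))/(1+205/6398) = 1877/2000 ≈ 0.938500
step 3 [3y] bond c/1=33/400: DF=(4579331/4000000 − 33/400·(0.980900+0.938500))/(1+33/400) = 9113/10000 ≈ 0.911300
step 4 [4y] bond c/1=3/40: DF=(5863/5000 − 3/40·(0.980900+0.938500+0.911300))/(1+3/40) = 8933/10000 ≈ 0.893300
step 5 [5y] zero: DF = P = 1103/1250 ≈ 0.882400
step 6 [6y] zero: DF = P = 8631/10000 ≈ 0.863100
step 7 [7y] zero: DF = P = 4237/5000 ≈ 0.847400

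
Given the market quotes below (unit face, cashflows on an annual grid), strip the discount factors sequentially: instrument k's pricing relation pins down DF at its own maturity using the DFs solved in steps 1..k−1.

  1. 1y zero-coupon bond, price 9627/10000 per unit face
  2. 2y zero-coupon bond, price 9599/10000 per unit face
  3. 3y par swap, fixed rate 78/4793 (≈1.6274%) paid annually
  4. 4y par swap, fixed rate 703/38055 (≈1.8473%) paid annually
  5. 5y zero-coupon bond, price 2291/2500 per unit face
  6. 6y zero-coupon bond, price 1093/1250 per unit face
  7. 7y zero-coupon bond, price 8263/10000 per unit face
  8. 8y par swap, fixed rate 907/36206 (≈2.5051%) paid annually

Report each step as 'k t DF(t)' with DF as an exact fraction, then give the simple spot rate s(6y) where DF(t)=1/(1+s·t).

step 1 [1y] zero: DF = P = 9627/10000 ≈ 0.962700
step 2 [2y] zero: DF = P = 9599/10000 ≈ 0.959900
step 3 [3y] swap r/1=78/4793: DF=(1 − 78/4793·(0.962700+0.959900))/(1+78/4793) = 2383/2500 ≈ 0.953200
step 4 [4y] swap r/1=703/38055: DF=(1 − 703/38055·(0.962700+0.959900+0.953200))/(1+703/38055) = 9297/10000 ≈ 0.929700
step 5 [5y] zero: DF = P = 2291/2500 ≈ 0.916400
step 6 [6y] zero: DF = P = 1093/1250 ≈ 0.874400
step 7 [7y] zero: DF = P = 8263/10000 ≈ 0.826300
step 8 [8y] swap r/1=907/36206: DF=(1 − 907/36206·(0.962700+0.959900+0.953200+0.929700+0.916400+0.874400+0.826300))/(1+907/36206) = 4093/5000 ≈ 0.818600

1 1 9627/10000
2 2 9599/10000
3 3 2383/2500
4 4 9297/10000
5 5 2291/2500
6 6 1093/1250
7 7 8263/10000
8 8 4093/5000
s(6y) = (1/(1093/1250) − 1)/(6) = 157/6558 ≈ 2.3940%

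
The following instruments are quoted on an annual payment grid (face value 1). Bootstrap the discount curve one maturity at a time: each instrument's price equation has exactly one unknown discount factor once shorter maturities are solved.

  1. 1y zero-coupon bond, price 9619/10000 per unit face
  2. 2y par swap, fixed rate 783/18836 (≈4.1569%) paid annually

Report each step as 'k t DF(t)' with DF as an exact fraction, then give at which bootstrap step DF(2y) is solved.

step 1 [1y] zero: DF = P = 9619/10000 ≈ 0.961900
step 2 [2y] swap r/1=783/18836: DF=(1 − 783/18836·(0.961900))/(1+783/18836) = 9217/10000 ≈ 0.921700

1 1 9619/10000
2 2 9217/10000
DF(2y) is solved at step 2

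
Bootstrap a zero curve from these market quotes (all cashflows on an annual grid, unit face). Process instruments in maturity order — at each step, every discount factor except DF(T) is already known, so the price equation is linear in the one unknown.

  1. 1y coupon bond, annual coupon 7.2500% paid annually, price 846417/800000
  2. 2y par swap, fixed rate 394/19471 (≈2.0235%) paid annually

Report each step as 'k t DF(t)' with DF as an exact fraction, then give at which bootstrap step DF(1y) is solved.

step 1 [1y] bond c/1=29/400: DF=(846417/800000 − 29/400·(0))/(1+29/400) = 1973/2000 ≈ 0.986500
step 2 [2y] swap r/1=394/19471: DF=(1 − 394/19471·(0.986500))/(1+394/19471) = 4803/5000 ≈ 0.960600

1 1 1973/2000
2 2 4803/5000
DF(1y) is solved at step 1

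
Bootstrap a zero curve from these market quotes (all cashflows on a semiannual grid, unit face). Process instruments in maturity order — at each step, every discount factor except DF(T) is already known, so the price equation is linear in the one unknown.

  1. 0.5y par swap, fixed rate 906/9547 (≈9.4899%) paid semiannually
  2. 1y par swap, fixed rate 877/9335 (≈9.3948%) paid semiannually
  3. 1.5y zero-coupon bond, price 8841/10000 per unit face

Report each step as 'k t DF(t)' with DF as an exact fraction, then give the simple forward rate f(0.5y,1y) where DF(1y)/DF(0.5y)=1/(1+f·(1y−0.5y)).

1 1/2 9547/10000
2 1 9123/10000
3 3/2 8841/10000
f(0.5y,1y) = ((9547/10000)/(9123/10000) − 1)/(1/2) = 848/9123 ≈ 9.2952%

step 1 [0.5y] swap r/2=453/9547: DF=(1 − 453/9547·(0))/(1+453/9547) = 9547/10000 ≈ 0.954700
step 2 [1y] swap r/2=877/18670: DF=(1 − 877/18670·(0.954700))/(1+877/18670) = 9123/10000 ≈ 0.912300
step 3 [1.5y] zero: DF = P = 8841/10000 ≈ 0.884100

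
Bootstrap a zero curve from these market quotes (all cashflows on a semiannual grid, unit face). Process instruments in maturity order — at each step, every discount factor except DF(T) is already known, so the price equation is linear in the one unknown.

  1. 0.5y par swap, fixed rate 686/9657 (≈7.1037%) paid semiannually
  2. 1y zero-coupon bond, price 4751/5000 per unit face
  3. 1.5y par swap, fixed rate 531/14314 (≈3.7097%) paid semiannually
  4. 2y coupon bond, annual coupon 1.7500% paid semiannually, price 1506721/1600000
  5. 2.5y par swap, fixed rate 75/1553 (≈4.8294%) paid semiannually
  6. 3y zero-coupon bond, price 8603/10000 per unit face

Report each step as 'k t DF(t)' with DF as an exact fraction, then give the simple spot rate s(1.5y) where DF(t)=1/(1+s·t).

1 1/2 9657/10000
2 1 4751/5000
3 3/2 9469/10000
4 2 9087/10000
5 5/2 71/80
6 3 8603/10000
s(1.5y) = (1/(9469/10000) − 1)/(3/2) = 354/9469 ≈ 3.7385%

step 1 [0.5y] swap r/2=343/9657: DF=(1 − 343/9657·(0))/(1+343/9657) = 9657/10000 ≈ 0.965700
step 2 [1y] zero: DF = P = 4751/5000 ≈ 0.950200
step 3 [1.5y] swap r/2=531/28628: DF=(1 − 531/28628·(0.965700+0.950200))/(1+531/28628) = 9469/10000 ≈ 0.946900
step 4 [2y] bond c/2=7/800: DF=(1506721/1600000 − 7/800·(0.965700+0.950200+0.946900))/(1+7/800) = 9087/10000 ≈ 0.908700
step 5 [2.5y] swap r/2=75/3106: DF=(1 − 75/3106·(0.965700+0.950200+0.946900+0.908700))/(1+75/3106) = 71/80 ≈ 0.887500
step 6 [3y] zero: DF = P = 8603/10000 ≈ 0.860300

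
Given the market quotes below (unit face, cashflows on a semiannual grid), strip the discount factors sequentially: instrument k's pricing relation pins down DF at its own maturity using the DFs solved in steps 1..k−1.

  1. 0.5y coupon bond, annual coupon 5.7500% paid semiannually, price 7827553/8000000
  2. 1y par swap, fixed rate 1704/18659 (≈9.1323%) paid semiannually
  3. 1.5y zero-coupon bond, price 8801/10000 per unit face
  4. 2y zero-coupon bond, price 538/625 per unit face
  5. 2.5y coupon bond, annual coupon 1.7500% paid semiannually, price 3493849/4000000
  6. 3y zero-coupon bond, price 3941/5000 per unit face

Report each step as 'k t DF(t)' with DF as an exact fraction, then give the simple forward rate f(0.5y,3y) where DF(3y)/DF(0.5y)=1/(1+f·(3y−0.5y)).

step 1 [0.5y] bond c/2=23/800: DF=(7827553/8000000 − 23/800·(0))/(1+23/800) = 9511/10000 ≈ 0.951100
step 2 [1y] swap r/2=852/18659: DF=(1 − 852/18659·(0.951100))/(1+852/18659) = 2287/2500 ≈ 0.914800
step 3 [1.5y] zero: DF = P = 8801/10000 ≈ 0.880100
step 4 [2y] zero: DF = P = 538/625 ≈ 0.860800
step 5 [2.5y] bond c/2=7/800: DF=(3493849/4000000 − 7/800·(0.951100+0.914800+0.880100+0.860800))/(1+7/800) = 4173/5000 ≈ 0.834600
step 6 [3y] zero: DF = P = 3941/5000 ≈ 0.788200

1 1/2 9511/10000
2 1 2287/2500
3 3/2 8801/10000
4 2 538/625
5 5/2 4173/5000
6 3 3941/5000
f(0.5y,3y) = ((9511/10000)/(3941/5000) − 1)/(5/2) = 1629/19705 ≈ 8.2669%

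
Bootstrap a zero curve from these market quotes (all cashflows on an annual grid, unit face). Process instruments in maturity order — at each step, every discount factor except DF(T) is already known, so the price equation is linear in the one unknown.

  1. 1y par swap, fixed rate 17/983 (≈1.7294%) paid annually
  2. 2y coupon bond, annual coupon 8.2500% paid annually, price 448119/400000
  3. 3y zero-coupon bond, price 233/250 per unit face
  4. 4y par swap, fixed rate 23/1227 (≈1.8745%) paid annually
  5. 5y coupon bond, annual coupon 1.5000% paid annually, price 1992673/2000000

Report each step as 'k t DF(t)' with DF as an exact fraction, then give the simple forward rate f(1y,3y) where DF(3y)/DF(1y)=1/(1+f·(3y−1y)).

step 1 [1y] swap r/1=17/983: DF=(1 − 17/983·(0))/(1+17/983) = 983/1000 ≈ 0.983000
step 2 [2y] bond c/1=33/400: DF=(448119/400000 − 33/400·(0.983000))/(1+33/400) = 24/25 ≈ 0.960000
step 3 [3y] zero: DF = P = 233/250 ≈ 0.932000
step 4 [4y] swap r/1=23/1227: DF=(1 − 23/1227·(0.983000+0.960000+0.932000))/(1+23/1227) = 9287/10000 ≈ 0.928700
step 5 [5y] bond c/1=3/200: DF=(1992673/2000000 − 3/200·(0.983000+0.960000+0.932000+0.928700))/(1+3/200) = 4627/5000 ≈ 0.925400

1 1 983/1000
2 2 24/25
3 3 233/250
4 4 9287/10000
5 5 4627/5000
f(1y,3y) = ((983/1000)/(233/250) − 1)/(2) = 51/1864 ≈ 2.7361%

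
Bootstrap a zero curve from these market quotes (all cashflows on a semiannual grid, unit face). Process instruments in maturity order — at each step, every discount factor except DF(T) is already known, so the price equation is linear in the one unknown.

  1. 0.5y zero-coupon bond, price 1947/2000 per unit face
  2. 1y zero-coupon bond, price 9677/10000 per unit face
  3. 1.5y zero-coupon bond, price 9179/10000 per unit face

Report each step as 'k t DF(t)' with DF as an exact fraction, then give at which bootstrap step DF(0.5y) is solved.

step 1 [0.5y] zero: DF = P = 1947/2000 ≈ 0.973500
step 2 [1y] zero: DF = P = 9677/10000 ≈ 0.967700
step 3 [1.5y] zero: DF = P = 9179/10000 ≈ 0.917900

1 1/2 1947/2000
2 1 9677/10000
3 3/2 9179/10000
DF(0.5y) is solved at step 1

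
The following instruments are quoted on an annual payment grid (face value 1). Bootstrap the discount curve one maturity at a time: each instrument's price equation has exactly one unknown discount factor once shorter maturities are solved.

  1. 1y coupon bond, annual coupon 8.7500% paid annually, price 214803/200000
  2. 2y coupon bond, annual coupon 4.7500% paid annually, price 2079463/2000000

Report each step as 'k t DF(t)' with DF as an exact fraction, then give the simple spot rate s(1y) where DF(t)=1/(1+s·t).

1 1 2469/2500
2 2 4739/5000
s(1y) = (1/(2469/2500) − 1)/(1) = 31/2469 ≈ 1.2556%

step 1 [1y] bond c/1=7/80: DF=(214803/200000 − 7/80·(0))/(1+7/80) = 2469/2500 ≈ 0.987600
step 2 [2y] bond c/1=19/400: DF=(2079463/2000000 − 19/400·(0.987600))/(1+19/400) = 4739/5000 ≈ 0.947800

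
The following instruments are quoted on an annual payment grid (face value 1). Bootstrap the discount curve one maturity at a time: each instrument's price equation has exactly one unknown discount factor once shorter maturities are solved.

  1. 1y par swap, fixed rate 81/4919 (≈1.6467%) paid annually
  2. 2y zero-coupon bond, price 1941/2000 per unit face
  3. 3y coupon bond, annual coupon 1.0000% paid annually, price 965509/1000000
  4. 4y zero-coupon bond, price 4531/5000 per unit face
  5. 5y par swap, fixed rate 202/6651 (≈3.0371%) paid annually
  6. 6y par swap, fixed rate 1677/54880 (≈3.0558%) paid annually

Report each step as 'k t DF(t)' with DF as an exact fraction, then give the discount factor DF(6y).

1 1 4919/5000
2 2 1941/2000
3 3 4683/5000
4 4 4531/5000
5 5 4293/5000
6 6 8323/10000
DF(6y) = 8323/10000 ≈ 0.832300

step 1 [1y] swap r/1=81/4919: DF=(1 − 81/4919·(0))/(1+81/4919) = 4919/5000 ≈ 0.983800
step 2 [2y] zero: DF = P = 1941/2000 ≈ 0.970500
step 3 [3y] bond c/1=1/100: DF=(965509/1000000 − 1/100·(0.983800+0.970500))/(1+1/100) = 4683/5000 ≈ 0.936600
step 4 [4y] zero: DF = P = 4531/5000 ≈ 0.906200
step 5 [5y] swap r/1=202/6651: DF=(1 − 202/6651·(0.983800+0.970500+0.936600+0.906200))/(1+202/6651) = 4293/5000 ≈ 0.858600
step 6 [6y] swap r/1=1677/54880: DF=(1 − 1677/54880·(0.983800+0.970500+0.936600+0.906200+0.858600))/(1+1677/54880) = 8323/10000 ≈ 0.832300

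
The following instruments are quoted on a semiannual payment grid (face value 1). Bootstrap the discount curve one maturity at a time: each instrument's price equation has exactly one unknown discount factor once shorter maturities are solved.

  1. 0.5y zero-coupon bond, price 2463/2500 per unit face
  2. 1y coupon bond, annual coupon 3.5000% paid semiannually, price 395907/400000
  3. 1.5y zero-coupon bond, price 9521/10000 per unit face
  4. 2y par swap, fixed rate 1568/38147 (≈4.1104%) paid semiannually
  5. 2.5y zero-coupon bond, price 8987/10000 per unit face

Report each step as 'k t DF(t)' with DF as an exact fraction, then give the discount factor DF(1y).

step 1 [0.5y] zero: DF = P = 2463/2500 ≈ 0.985200
step 2 [1y] bond c/2=7/400: DF=(395907/400000 − 7/400·(0.985200))/(1+7/400) = 4779/5000 ≈ 0.955800
step 3 [1.5y] zero: DF = P = 9521/10000 ≈ 0.952100
step 4 [2y] swap r/2=784/38147: DF=(1 − 784/38147·(0.985200+0.955800+0.952100))/(1+784/38147) = 576/625 ≈ 0.921600
step 5 [2.5y] zero: DF = P = 8987/10000 ≈ 0.898700

1 1/2 2463/2500
2 1 4779/5000
3 3/2 9521/10000
4 2 576/625
5 5/2 8987/10000
DF(1y) = 4779/5000 ≈ 0.955800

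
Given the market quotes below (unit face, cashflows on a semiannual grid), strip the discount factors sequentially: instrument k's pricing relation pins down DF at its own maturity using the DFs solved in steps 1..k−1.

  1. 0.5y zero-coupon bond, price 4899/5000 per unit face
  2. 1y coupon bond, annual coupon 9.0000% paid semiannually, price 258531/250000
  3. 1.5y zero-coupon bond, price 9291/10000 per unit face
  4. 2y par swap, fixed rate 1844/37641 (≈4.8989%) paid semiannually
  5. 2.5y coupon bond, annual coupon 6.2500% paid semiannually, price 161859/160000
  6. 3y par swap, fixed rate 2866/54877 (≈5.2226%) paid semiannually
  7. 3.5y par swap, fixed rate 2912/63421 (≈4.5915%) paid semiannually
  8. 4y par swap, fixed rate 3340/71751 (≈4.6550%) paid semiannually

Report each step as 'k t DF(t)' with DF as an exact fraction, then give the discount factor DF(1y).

1 1/2 4899/5000
2 1 4737/5000
3 3/2 9291/10000
4 2 4539/5000
5 5/2 8669/10000
6 3 8567/10000
7 7/2 534/625
8 4 833/1000
DF(1y) = 4737/5000 ≈ 0.947400

step 1 [0.5y] zero: DF = P = 4899/5000 ≈ 0.979800
step 2 [1y] bond c/2=9/200: DF=(258531/250000 − 9/200·(0.979800))/(1+9/200) = 4737/5000 ≈ 0.947400
step 3 [1.5y] zero: DF = P = 9291/10000 ≈ 0.929100
step 4 [2y] swap r/2=922/37641: DF=(1 − 922/37641·(0.979800+0.947400+0.929100))/(1+922/37641) = 4539/5000 ≈ 0.907800
step 5 [2.5y] bond c/2=1/32: DF=(161859/160000 − 1/32·(0.979800+0.947400+0.929100+0.907800))/(1+1/32) = 8669/10000 ≈ 0.866900
step 6 [3y] swap r/2=1433/54877: DF=(1 − 1433/54877·(0.979800+0.947400+0.929100+0.907800+0.866900))/(1+1433/54877) = 8567/10000 ≈ 0.856700
step 7 [3.5y] swap r/2=1456/63421: DF=(1 − 1456/63421·(0.979800+0.947400+0.929100+0.907800+0.866900+0.856700))/(1+1456/63421) = 534/625 ≈ 0.854400
step 8 [4y] swap r/2=1670/71751: DF=(1 − 1670/71751·(0.979800+0.947400+0.929100+0.907800+0.866900+0.856700+0.854400))/(1+1670/71751) = 833/1000 ≈ 0.833000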